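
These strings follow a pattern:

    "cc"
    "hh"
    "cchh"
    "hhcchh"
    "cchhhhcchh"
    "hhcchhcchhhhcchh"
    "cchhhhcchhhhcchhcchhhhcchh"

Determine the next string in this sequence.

hhcchhcchhhhcchhcchhhhcchhhhcchhcchhhhcchh

This is a Fibonacci-style word recurrence s(k) = s(k−2)·s(k−1): e.g. cc·hh = cchh.
The next term joins hhcchhcchhhhcchh and cchhhhcchhhhcchhcchhhhcchh.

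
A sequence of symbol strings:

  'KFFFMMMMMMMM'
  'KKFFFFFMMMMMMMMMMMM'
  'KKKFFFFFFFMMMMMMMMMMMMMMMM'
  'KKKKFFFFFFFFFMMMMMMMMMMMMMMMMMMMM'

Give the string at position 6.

KKKKKKFFFFFFFFFFFFFMMMMMMMMMMMMMMMMMMMMMMMMMMMM

Term n consists of n-1 K's, followed by 2n-1 F's, followed by 4n M's, where the shown terms are n = 2, 3, 4, 5.
At n = 7 the blocks have lengths 6, 13, 28.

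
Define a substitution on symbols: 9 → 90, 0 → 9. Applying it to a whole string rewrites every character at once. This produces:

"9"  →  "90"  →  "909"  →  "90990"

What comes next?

90990909

Expanding 90990: 9→90, 0→9, 9→90, 9→90, 0→9. Concatenated: 90 9 90 90 9.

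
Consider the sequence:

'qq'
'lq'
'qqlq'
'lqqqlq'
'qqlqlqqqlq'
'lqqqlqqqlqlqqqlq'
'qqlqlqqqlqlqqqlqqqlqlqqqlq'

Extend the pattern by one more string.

Each term (from the third on) is the two preceding terms concatenated in order: term 3 = qq·lq = qqlq.
Continuing: lqqqlqqqlqlqqqlq · qqlqlqqqlqlqqqlqqqlqlqqqlq gives term 8.

lqqqlqqqlqlqqqlqqqlqlqqqlqlqqqlqqqlqlqqqlq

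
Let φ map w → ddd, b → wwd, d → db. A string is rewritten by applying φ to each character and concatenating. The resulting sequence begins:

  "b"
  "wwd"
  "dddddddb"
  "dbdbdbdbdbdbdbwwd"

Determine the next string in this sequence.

dbwwddbwwddbwwddbwwddbwwddbwwddbwwddddddddb

φ(dbdbdbdbdbdbdbwwd) expands symbol-by-symbol to db wwd db wwd db wwd db wwd db wwd db wwd db wwd ddd ddd db; joining the 17 pieces gives the next term.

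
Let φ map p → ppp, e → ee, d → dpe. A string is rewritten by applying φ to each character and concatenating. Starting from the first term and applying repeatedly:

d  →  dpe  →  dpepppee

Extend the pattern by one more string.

dpepppeepppppppppeeee

Expanding dpepppee: d→dpe, p→ppp, e→ee, p→ppp, p→ppp, p→ppp, e→ee, e→ee. Concatenated: dpe ppp ee ppp ppp ppp ee ee.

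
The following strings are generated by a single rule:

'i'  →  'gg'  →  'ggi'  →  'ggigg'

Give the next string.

From term 3 onward, concatenate the last term with the second-to-last: gg·i = ggi, ggi·gg = ggigg, …
The next term joins ggigg and ggi.

ggiggggi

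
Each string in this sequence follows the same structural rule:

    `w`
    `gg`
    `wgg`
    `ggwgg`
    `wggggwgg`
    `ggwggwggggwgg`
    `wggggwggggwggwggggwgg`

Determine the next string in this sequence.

This is a Fibonacci-style word recurrence s(k) = s(k−2)·s(k−1): e.g. w·gg = wgg.
So term 8 is ggwggwggggwgg·wggggwggggwggwggggwgg.

ggwggwggggwggwggggwggggwggwggggwgg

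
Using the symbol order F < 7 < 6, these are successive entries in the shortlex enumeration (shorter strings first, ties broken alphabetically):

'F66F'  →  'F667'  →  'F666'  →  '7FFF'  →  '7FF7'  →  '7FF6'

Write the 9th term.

Stepping forward 3 times from 7FF6: 7FF6 → 7F7F → 7F77, then the target.

7F76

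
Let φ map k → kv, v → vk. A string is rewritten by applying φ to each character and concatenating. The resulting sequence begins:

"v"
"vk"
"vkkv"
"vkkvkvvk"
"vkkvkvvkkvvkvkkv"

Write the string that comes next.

vkkvkvvkkvvkvkkvkvvkvkkvvkkvkvvk

Applying the rule to each of the 16 symbols of vkkvkvvkkvvkvkkv gives the pieces vk kv kv vk kv vk vk kv kv vk vk kv vk kv kv vk, which concatenate to the answer.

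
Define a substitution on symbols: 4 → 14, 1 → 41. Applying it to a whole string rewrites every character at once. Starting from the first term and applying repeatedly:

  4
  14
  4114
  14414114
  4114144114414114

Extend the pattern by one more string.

Rewriting the 16 symbols of 4114144114414114 one by one yields 14 41 41 14 41 14 14 41 41 14 14 41 14 41 41 14; concatenated:

14414114411414414114144114414114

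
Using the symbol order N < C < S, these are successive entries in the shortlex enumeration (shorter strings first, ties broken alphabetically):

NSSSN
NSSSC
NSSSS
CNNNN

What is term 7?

Advancing 3 positions from CNNNN through CNNNN → CNNNC → CNNNS reaches term 7.

CNNCN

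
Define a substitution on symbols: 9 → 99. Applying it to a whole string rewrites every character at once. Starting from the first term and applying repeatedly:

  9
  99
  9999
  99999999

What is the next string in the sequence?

Expanding 99999999: 9→99, 9→99, 9→99, 9→99, 9→99, 9→99, 9→99, 9→99. Concatenated: 99 99 99 99 99 99 99 99.

9999999999999999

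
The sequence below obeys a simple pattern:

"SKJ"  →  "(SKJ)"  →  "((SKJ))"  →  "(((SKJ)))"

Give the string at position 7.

((((((SKJ))))))

s(k+1) = (·s(k)·), so each term gains ( as a prefix and ) as a suffix.
From (((SKJ))), 3 further steps: (((SKJ))) → ((((SKJ)))) → (((((SKJ))))) → (answer).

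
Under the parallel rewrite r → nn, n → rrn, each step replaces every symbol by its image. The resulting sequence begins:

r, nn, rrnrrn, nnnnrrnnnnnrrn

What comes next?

φ(nnnnrrnnnnnrrn) expands symbol-by-symbol to rrn rrn rrn rrn nn nn rrn rrn rrn rrn rrn nn nn rrn; joining the 14 pieces gives the next term.

rrnrrnrrnrrnnnnnrrnrrnrrnrrnrrnnnnnrrn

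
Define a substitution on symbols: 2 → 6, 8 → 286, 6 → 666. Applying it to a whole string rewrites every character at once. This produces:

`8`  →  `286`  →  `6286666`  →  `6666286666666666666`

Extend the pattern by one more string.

φ(6666286666666666666) expands symbol-by-symbol to 666 666 666 666 6 286 666 666 666 666 666 666 666 666 666 666 666 666 666; joining the 19 pieces gives the next term.

6666666666666286666666666666666666666666666666666666666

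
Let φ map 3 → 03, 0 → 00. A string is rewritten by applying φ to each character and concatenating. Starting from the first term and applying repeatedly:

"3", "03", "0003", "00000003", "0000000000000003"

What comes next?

Applying the rule to each of the 16 symbols of 0000000000000003 gives the pieces 00 00 00 00 00 00 00 00 00 00 00 00 00 00 00 03, which concatenate to the answer.

00000000000000000000000000000003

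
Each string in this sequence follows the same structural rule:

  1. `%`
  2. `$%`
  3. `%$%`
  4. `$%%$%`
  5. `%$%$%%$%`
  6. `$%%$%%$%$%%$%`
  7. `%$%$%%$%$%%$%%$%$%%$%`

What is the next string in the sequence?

$%%$%%$%$%%$%%$%$%%$%$%%$%%$%$%%$%

Each term (from the third on) is the two preceding terms concatenated in order: term 3 = %·$% = %$%.
Continuing: $%%$%%$%$%%$% · %$%$%%$%$%%$%%$%$%%$% gives term 8.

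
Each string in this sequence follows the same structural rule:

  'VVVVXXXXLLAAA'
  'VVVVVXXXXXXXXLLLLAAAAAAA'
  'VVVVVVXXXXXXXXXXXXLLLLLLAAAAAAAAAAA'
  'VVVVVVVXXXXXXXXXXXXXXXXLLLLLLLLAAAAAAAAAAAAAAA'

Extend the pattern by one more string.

Each string has the form V^{n+3} X^{4n} L^{2n} A^{4n-1} (n = 1, 2, …).
For the next term, n = 5, so the run lengths are 8, 20, 10, 19.

VVVVVVVVXXXXXXXXXXXXXXXXXXXXLLLLLLLLLLAAAAAAAAAAAAAAAAAAA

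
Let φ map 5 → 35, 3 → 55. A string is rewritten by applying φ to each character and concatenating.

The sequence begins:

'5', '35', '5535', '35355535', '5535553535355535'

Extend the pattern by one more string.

φ(5535553535355535) expands symbol-by-symbol to 35 35 55 35 35 35 55 35 55 35 55 35 35 35 55 35; joining the 16 pieces gives the next term.

35355535353555355535553535355535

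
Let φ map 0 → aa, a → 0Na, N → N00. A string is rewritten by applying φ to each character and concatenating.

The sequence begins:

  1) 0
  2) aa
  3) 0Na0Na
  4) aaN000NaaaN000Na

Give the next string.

Applying the rule to each of the 16 symbols of aaN000NaaaN000Na gives the pieces 0Na 0Na N00 aa aa aa N00 0Na 0Na 0Na N00 aa aa aa N00 0Na, which concatenate to the answer.

0Na0NaN00aaaaaaN000Na0Na0NaN00aaaaaaN000Na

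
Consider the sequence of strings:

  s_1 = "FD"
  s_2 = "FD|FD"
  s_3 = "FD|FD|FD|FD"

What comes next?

s(k+1) = s(k)·|·s(k) — each term doubles the last with '|' between the halves.
One more doubling of FD|FD|FD|FD gives the answer.

FD|FD|FD|FD|FD|FD|FD|FD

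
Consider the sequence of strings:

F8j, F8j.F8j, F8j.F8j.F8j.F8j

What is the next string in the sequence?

Every step duplicates the string with '.' between the halves.
Doubling F8j.F8j.F8j.F8j with '.' between the halves:

F8j.F8j.F8j.F8j.F8j.F8j.F8j.F8j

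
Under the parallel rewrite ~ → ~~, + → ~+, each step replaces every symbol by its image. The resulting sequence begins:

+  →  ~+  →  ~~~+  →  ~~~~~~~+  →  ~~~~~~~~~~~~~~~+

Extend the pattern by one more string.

~~~~~~~~~~~~~~~~~~~~~~~~~~~~~~~+

Applying the rule to each of the 16 symbols of ~~~~~~~~~~~~~~~+ gives the pieces ~~ ~~ ~~ ~~ ~~ ~~ ~~ ~~ ~~ ~~ ~~ ~~ ~~ ~~ ~~ ~+, which concatenate to the answer.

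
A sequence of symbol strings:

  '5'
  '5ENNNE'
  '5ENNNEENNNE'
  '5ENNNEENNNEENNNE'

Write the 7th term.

5ENNNEENNNEENNNEENNNEENNNEENNNE

Each term is the previous one with ENNNE appended.
From 5ENNNEENNNEENNNE, 3 further steps: 5ENNNEENNNEENNNE → 5ENNNEENNNEENNNEENNNE → 5ENNNEENNNEENNNEENNNEENNNE → (answer).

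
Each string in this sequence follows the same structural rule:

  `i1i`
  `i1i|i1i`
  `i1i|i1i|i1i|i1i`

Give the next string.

Every step duplicates the string with '|' between the halves.
So the next term is two copies of i1i|i1i|i1i|i1i with '|' between the halves.

i1i|i1i|i1i|i1i|i1i|i1i|i1i|i1i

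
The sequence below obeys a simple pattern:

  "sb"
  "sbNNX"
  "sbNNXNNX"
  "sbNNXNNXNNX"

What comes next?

sbNNXNNXNNXNNX

The strings grow by a fixed suffix NNX each time.
So the next term is sbNNXNNXNNX·NNX.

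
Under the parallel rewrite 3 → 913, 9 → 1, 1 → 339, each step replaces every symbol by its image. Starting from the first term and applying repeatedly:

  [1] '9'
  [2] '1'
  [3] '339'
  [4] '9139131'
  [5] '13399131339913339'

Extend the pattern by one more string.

φ(13399131339913339) expands symbol-by-symbol to 339 913 913 1 1 339 913 339 913 913 1 1 339 913 913 913 1; joining the 17 pieces gives the next term.

33991391311339913339913913113399139139131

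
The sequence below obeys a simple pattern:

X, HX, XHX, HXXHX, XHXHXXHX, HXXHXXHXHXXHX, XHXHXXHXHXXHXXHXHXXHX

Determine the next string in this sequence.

HXXHXXHXHXXHXXHXHXXHXHXXHXXHXHXXHX

From term 3 onward, concatenate the second-to-last term with the last: X·HX = XHX, HX·XHX = HXXHX, …
Continuing: HXXHXXHXHXXHX · XHXHXXHXHXXHXXHXHXXHX gives term 8.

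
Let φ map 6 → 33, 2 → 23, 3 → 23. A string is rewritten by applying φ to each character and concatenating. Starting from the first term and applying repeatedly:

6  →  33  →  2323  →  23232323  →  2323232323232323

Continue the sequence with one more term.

Applying the rule to each of the 16 symbols of 2323232323232323 gives the pieces 23 23 23 23 23 23 23 23 23 23 23 23 23 23 23 23, which concatenate to the answer.

23232323232323232323232323232323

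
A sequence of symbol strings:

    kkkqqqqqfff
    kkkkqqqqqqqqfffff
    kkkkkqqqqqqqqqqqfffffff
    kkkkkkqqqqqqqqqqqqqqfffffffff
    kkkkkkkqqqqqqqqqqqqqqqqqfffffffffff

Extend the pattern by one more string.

Reading off run lengths: k runs 3, 4, 5, 6, 7; q runs 5, 8, 11, 14, 17; f runs 3, 5, 7, 9, 11 — each is linear in n, where the shown terms are n = 2, 3, 4, 5, 6.
Setting n = 7 gives 8, 20, 13 characters in each block.

kkkkkkkkqqqqqqqqqqqqqqqqqqqqfffffffffffff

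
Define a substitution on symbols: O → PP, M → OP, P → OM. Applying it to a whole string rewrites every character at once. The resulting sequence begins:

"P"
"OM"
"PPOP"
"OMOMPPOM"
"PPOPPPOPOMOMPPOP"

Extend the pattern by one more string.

φ(PPOPPPOPOMOMPPOP) expands symbol-by-symbol to OM OM PP OM OM OM PP OM PP OP PP OP OM OM PP OM; joining the 16 pieces gives the next term.

OMOMPPOMOMOMPPOMPPOPPPOPOMOMPPOM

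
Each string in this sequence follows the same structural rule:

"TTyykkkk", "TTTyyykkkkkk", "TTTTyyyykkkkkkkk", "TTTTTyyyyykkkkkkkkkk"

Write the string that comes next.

TTTTTTyyyyyykkkkkkkkkkkk

Reading off run lengths: T runs 2, 3, 4, 5; y runs 2, 3, 4, 5; k runs 4, 6, 8, 10 — each is linear in n, where the shown terms are n = 2, 3, 4, 5.
For the next term, n = 6, so the run lengths are 6, 6, 12.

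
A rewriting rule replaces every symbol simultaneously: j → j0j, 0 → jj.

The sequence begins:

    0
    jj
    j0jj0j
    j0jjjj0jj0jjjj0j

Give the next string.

Rewriting the 16 symbols of j0jjjj0jj0jjjj0j one by one yields j0j jj j0j j0j j0j j0j jj j0j j0j jj j0j j0j j0j j0j jj j0j; concatenated:

j0jjjj0jj0jj0jj0jjjj0jj0jjjj0jj0jj0jj0jjjj0j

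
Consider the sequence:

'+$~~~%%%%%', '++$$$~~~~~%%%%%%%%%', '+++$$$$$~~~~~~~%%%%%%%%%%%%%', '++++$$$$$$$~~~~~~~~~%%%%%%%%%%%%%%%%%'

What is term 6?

The n-th term is n +'s then 2n-1 $'s then 2n+1 ~'s then 4n+1 %'s (n = 1, 2, …).
Setting n = 6 gives 6, 11, 13, 25 characters in each block.

++++++$$$$$$$$$$$~~~~~~~~~~~~~%%%%%%%%%%%%%%%%%%%%%%%%%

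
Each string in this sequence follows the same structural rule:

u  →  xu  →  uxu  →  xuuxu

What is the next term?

Each term (from the third on) is the two preceding terms concatenated in order: term 3 = u·xu = uxu.
Continuing: uxu · xuuxu gives term 5.

uxuxuuxu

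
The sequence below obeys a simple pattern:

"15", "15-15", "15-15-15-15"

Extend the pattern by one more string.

Each string is two copies of the previous one joined by '-'.
One more doubling of 15-15-15-15 gives the answer.

15-15-15-15-15-15-15-15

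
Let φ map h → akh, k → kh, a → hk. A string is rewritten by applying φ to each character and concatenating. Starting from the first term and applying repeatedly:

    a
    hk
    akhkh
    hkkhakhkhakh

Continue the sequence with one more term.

akhkhkhakhhkkhakhkhakhhkkhakh

Expanding hkkhakhkhakh: h→akh, k→kh, k→kh, h→akh, a→hk, k→kh, h→akh, k→kh, h→akh, a→hk, k→kh, h→akh. Concatenated: akh kh kh akh hk kh akh kh akh hk kh akh.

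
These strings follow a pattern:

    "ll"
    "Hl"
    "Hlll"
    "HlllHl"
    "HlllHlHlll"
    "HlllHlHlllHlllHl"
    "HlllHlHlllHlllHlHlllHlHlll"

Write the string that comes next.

From term 3 onward, concatenate the last term with the second-to-last: Hl·ll = Hlll, Hlll·Hl = HlllHl, …
Continuing: HlllHlHlllHlllHlHlllHlHlll · HlllHlHlllHlllHl gives term 8.

HlllHlHlllHlllHlHlllHlHlllHlllHlHlllHlllHl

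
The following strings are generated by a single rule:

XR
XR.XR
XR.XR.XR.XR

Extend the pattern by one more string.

Every step duplicates the string with '.' between the halves.
Doubling XR.XR.XR.XR with '.' between the halves:

XR.XR.XR.XR.XR.XR.XR.XR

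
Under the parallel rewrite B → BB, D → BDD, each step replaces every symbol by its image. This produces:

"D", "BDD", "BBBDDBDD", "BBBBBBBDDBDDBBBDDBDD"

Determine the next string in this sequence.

Rewriting the 20 symbols of BBBBBBBDDBDDBBBDDBDD one by one yields BB BB BB BB BB BB BB BDD BDD BB BDD BDD BB BB BB BDD BDD BB BDD BDD; concatenated:

BBBBBBBBBBBBBBBDDBDDBBBDDBDDBBBBBBBDDBDDBBBDDBDD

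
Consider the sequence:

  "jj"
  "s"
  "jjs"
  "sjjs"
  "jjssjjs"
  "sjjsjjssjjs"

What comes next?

jjssjjssjjsjjssjjs

This is a Fibonacci-style word recurrence s(k) = s(k−2)·s(k−1): e.g. jj·s = jjs.
So term 7 is jjssjjs·sjjsjjssjjs.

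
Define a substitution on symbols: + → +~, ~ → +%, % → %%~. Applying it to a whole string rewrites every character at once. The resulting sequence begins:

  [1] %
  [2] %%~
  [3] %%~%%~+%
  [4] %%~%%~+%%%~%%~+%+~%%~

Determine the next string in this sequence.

%%~%%~+%%%~%%~+%+~%%~%%~%%~+%%%~%%~+%+~%%~+~+%%%~%%~+%

Applying the rule to each of the 21 symbols of %%~%%~+%%%~%%~+%+~%%~ gives the pieces %%~ %%~ +% %%~ %%~ +% +~ %%~ %%~ %%~ +% %%~ %%~ +% +~ %%~ +~ +% %%~ %%~ +%, which concatenate to the answer.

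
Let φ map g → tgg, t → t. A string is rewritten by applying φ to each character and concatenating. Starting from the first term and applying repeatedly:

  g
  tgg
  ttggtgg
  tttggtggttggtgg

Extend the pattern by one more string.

Rewriting the 15 symbols of tttggtggttggtgg one by one yields t t t tgg tgg t tgg tgg t t tgg tgg t tgg tgg; concatenated:

ttttggtggttggtggtttggtggttggtgg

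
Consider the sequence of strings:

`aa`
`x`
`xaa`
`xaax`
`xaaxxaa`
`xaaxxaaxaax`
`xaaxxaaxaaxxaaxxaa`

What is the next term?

Each term (from the third on) is the previous term followed by the one before it: term 3 = x·aa = xaa.
So term 8 is xaaxxaaxaaxxaaxxaa·xaaxxaaxaax.

xaaxxaaxaaxxaaxxaaxaaxxaaxaax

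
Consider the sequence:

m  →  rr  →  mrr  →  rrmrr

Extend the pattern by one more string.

mrrrrmrr

Each term (from the third on) is the two preceding terms concatenated in order: term 3 = m·rr = mrr.
The next term joins mrr and rrmrr.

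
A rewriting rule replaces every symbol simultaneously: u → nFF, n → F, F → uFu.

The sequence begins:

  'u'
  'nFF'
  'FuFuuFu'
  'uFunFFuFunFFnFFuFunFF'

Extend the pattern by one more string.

nFFuFunFFFuFuuFunFFuFunFFFuFuuFuFuFuuFunFFuFunFFFuFuuFu

φ(uFunFFuFunFFnFFuFunFF) expands symbol-by-symbol to nFF uFu nFF F uFu uFu nFF uFu nFF F uFu uFu F uFu uFu nFF uFu nFF F uFu uFu; joining the 21 pieces gives the next term.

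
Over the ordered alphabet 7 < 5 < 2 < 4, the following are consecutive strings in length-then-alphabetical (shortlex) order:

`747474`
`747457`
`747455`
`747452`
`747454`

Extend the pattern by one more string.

Treat 747454 as a base-4 numeral over the given alphabet and add one, carrying through any trailing 4's.

747427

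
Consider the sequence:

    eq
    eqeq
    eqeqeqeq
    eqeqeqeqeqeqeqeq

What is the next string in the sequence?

Every step duplicates the string.
Doubling eqeqeqeqeqeqeqeq:

eqeqeqeqeqeqeqeqeqeqeqeqeqeqeqeq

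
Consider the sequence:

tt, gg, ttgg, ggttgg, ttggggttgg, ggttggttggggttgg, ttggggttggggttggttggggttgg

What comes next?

Each term (from the third on) is the two preceding terms concatenated in order: term 3 = tt·gg = ttgg.
Continuing: ggttggttggggttgg · ttggggttggggttggttggggttgg gives term 8.

ggttggttggggttggttggggttggggttggttggggttgg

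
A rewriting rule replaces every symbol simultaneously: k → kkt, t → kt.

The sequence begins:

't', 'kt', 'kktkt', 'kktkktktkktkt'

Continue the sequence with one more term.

kktkktktkktkktktkktktkktkktktkktkt

φ(kktkktktkktkt) expands symbol-by-symbol to kkt kkt kt kkt kkt kt kkt kt kkt kkt kt kkt kt; joining the 13 pieces gives the next term.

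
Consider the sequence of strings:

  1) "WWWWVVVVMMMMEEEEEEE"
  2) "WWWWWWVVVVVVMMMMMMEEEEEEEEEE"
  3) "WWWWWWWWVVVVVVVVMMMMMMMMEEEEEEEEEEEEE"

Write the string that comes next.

WWWWWWWWWWVVVVVVVVVVMMMMMMMMMMEEEEEEEEEEEEEEEE

Reading off run lengths: W runs 4, 6, 8; V runs 4, 6, 8; M runs 4, 6, 8; E runs 7, 10, 13 — each is linear in n, where the shown terms are n = 2, 3, 4.
For the next term, n = 5, so the run lengths are 10, 10, 10, 16.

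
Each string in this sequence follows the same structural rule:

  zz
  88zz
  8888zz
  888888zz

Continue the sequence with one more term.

88888888zz

Each term is the previous one with 88 prepended.
So the next term is 88·888888zz.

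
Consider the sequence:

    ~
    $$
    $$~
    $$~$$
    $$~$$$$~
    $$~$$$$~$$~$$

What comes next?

$$~$$$$~$$~$$$$~$$$$~

Each term (from the third on) is the previous term followed by the one before it: term 3 = $$·~ = $$~.
So term 7 is $$~$$$$~$$~$$·$$~$$$$~.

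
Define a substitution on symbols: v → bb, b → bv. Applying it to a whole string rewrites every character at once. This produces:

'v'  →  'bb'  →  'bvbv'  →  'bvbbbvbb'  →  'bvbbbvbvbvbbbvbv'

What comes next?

φ(bvbbbvbvbvbbbvbv) expands symbol-by-symbol to bv bb bv bv bv bb bv bb bv bb bv bv bv bb bv bb; joining the 16 pieces gives the next term.

bvbbbvbvbvbbbvbbbvbbbvbvbvbbbvbb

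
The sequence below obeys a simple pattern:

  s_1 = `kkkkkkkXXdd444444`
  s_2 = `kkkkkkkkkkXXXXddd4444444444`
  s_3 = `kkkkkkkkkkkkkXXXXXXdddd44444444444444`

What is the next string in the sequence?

Term n consists of 3n+1 k's, followed by 2n-2 X's, followed by n d's, followed by 4n-2 4's, where the shown terms are n = 2, 3, 4.
At n = 5 the blocks have lengths 16, 8, 5, 18.

kkkkkkkkkkkkkkkkXXXXXXXXddddd444444444444444444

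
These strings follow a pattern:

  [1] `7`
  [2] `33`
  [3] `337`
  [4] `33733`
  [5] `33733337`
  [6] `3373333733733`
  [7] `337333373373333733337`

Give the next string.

3373333733733337333373373333733733

From term 3 onward, concatenate the last term with the second-to-last: 33·7 = 337, 337·33 = 33733, …
The next term joins 337333373373333733337 and 3373333733733.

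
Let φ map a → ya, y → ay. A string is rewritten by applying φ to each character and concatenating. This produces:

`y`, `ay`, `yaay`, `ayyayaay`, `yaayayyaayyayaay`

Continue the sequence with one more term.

Rewriting the 16 symbols of yaayayyaayyayaay one by one yields ay ya ya ay ya ay ay ya ya ay ay ya ay ya ya ay; concatenated:

ayyayaayyaayayyayaayayyaayyayaay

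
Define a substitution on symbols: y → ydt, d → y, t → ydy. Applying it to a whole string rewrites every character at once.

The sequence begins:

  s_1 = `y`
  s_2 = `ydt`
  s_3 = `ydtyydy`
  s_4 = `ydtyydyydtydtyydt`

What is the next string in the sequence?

ydtyydyydtydtyydtydtyydyydtyydyydtydtyydy

Applying the rule to each of the 17 symbols of ydtyydyydtydtyydt gives the pieces ydt y ydy ydt ydt y ydt ydt y ydy ydt y ydy ydt ydt y ydy, which concatenate to the answer.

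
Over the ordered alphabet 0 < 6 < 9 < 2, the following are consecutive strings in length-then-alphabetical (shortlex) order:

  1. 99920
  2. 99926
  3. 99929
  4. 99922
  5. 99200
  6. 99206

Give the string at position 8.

Stepping forward 2 times from 99206: 99206 → 99209, then the target.

99202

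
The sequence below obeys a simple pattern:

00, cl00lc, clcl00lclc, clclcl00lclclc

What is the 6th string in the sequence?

Each term wraps the previous one in cl on the left and lc on the right.
From clclcl00lclclc, 2 further steps: clclcl00lclclc → clclclcl00lclclclc → (answer).

clclclclcl00lclclclclc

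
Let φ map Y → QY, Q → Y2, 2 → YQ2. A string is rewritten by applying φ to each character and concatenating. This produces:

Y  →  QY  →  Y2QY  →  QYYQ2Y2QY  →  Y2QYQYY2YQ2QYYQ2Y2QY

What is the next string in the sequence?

QYYQ2Y2QYY2QYQYYQ2QYY2YQ2Y2QYQYY2YQ2QYYQ2Y2QY

φ(Y2QYQYY2YQ2QYYQ2Y2QY) expands symbol-by-symbol to QY YQ2 Y2 QY Y2 QY QY YQ2 QY Y2 YQ2 Y2 QY QY Y2 YQ2 QY YQ2 Y2 QY; joining the 20 pieces gives the next term.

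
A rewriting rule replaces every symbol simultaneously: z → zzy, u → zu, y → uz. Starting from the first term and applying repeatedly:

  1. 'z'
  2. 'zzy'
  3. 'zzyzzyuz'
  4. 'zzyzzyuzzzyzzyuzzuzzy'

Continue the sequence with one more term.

Replace each of the 21 characters of zzyzzyuzzzyzzyuzzuzzy in place — zzy zzy uz zzy zzy uz zu zzy zzy zzy uz zzy zzy uz zu zzy zzy zu zzy zzy uz — and concatenate.

zzyzzyuzzzyzzyuzzuzzyzzyzzyuzzzyzzyuzzuzzyzzyzuzzyzzyuz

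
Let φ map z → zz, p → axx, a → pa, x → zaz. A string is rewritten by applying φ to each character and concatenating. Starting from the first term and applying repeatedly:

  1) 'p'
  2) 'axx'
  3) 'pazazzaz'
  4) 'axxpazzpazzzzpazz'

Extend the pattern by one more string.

Rewriting the 17 symbols of axxpazzpazzzzpazz one by one yields pa zaz zaz axx pa zz zz axx pa zz zz zz zz axx pa zz zz; concatenated:

pazazzazaxxpazzzzaxxpazzzzzzzzaxxpazzzz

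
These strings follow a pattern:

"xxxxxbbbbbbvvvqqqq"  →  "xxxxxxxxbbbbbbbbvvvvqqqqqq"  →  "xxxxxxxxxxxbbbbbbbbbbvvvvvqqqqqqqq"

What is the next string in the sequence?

Each string has the form x^{3n-1} b^{2n+2} v^{n+1} q^{2n}, where the shown terms are n = 2, 3, 4.
At n = 5 the blocks have lengths 14, 12, 6, 10.

xxxxxxxxxxxxxxbbbbbbbbbbbbvvvvvvqqqqqqqqqq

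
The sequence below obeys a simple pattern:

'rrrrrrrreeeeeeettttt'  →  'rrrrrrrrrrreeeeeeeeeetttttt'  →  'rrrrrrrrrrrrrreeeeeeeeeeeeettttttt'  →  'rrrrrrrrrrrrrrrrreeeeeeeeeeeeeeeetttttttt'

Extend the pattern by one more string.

rrrrrrrrrrrrrrrrrrrreeeeeeeeeeeeeeeeeeettttttttt

Term n consists of 3n+2 r's, followed by 3n+1 e's, followed by n+3 t's, where the shown terms are n = 2, 3, 4, 5.
Setting n = 6 gives 20, 19, 9 characters in each block.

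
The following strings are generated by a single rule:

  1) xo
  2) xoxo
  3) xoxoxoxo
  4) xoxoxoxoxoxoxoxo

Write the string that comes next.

Each string is two copies of the previous one concatenated.
One more doubling of xoxoxoxoxoxoxoxo gives the answer.

xoxoxoxoxoxoxoxoxoxoxoxoxoxoxoxo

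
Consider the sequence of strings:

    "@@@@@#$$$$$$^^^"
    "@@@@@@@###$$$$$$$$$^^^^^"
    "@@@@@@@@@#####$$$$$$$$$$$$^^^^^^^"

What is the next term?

@@@@@@@@@@@#######$$$$$$$$$$$$$$$^^^^^^^^^

The n-th term is 2n+3 @'s then 2n-1 #'s then 3n+3 $'s then 2n+1 ^'s (n = 1, 2, …).
For the next term, n = 4, so the run lengths are 11, 7, 15, 9.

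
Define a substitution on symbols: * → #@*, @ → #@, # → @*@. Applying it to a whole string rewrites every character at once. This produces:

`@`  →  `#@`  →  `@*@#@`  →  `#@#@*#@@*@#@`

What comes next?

@*@#@@*@#@#@*@*@#@#@#@*#@@*@#@

Expanding #@#@*#@@*@#@: #→@*@, @→#@, #→@*@, @→#@, *→#@*, #→@*@, @→#@, @→#@, *→#@*, @→#@, #→@*@, @→#@. Concatenated: @*@ #@ @*@ #@ #@* @*@ #@ #@ #@* #@ @*@ #@.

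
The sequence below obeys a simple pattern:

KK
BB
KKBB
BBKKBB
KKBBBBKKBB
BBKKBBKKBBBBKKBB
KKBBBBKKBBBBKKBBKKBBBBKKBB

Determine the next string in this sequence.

BBKKBBKKBBBBKKBBKKBBBBKKBBBBKKBBKKBBBBKKBB

From term 3 onward, concatenate the second-to-last term with the last: KK·BB = KKBB, BB·KKBB = BBKKBB, …
Continuing: BBKKBBKKBBBBKKBB · KKBBBBKKBBBBKKBBKKBBBBKKBB gives term 8.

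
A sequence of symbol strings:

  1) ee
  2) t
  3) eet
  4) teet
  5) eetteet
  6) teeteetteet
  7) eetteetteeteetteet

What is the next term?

From term 3 onward, concatenate the second-to-last term with the last: ee·t = eet, t·eet = teet, …
So term 8 is teeteetteet·eetteetteeteetteet.

teeteetteeteetteetteeteetteet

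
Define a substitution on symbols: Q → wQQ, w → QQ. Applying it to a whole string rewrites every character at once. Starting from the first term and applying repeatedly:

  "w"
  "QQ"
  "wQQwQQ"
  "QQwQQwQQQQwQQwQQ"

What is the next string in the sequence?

φ(QQwQQwQQQQwQQwQQ) expands symbol-by-symbol to wQQ wQQ QQ wQQ wQQ QQ wQQ wQQ wQQ wQQ QQ wQQ wQQ QQ wQQ wQQ; joining the 16 pieces gives the next term.

wQQwQQQQwQQwQQQQwQQwQQwQQwQQQQwQQwQQQQwQQwQQ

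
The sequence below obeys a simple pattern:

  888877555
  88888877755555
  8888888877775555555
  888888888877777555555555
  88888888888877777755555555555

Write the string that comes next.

Reading off run lengths: 8 runs 4, 6, 8, 10, 12; 7 runs 2, 3, 4, 5, 6; 5 runs 3, 5, 7, 9, 11 — each is linear in n, where the shown terms are n = 2, 3, 4, 5, 6.
At n = 7 the blocks have lengths 14, 7, 13.

8888888888888877777775555555555555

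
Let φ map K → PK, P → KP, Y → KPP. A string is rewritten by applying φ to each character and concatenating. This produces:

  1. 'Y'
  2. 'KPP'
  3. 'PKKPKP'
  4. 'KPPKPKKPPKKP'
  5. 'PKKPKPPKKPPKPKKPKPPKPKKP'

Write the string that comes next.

Rewriting the 24 symbols of PKKPKPPKKPPKPKKPKPPKPKKP one by one yields KP PK PK KP PK KP KP PK PK KP KP PK KP PK PK KP PK KP KP PK KP PK PK KP; concatenated:

KPPKPKKPPKKPKPPKPKKPKPPKKPPKPKKPPKKPKPPKKPPKPKKP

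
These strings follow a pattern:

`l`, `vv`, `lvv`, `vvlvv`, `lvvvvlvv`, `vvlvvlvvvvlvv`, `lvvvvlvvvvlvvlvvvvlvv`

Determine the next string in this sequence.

This is a Fibonacci-style word recurrence s(k) = s(k−2)·s(k−1): e.g. l·vv = lvv.
The next term joins vvlvvlvvvvlvv and lvvvvlvvvvlvvlvvvvlvv.

vvlvvlvvvvlvvlvvvvlvvvvlvvlvvvvlvv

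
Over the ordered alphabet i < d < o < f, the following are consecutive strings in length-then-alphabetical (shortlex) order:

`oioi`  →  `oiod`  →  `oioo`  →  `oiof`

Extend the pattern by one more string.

Treat oiof as a base-4 numeral over the given alphabet and add one, carrying through any trailing f's.

oifi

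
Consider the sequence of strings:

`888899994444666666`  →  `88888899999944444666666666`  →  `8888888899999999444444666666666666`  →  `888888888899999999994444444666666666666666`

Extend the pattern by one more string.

88888888888899999999999944444444666666666666666666

Reading off run lengths: 8 runs 4, 6, 8, 10; 9 runs 4, 6, 8, 10; 4 runs 4, 5, 6, 7; 6 runs 6, 9, 12, 15 — each is linear in n, where the shown terms are n = 2, 3, 4, 5.
At n = 6 the blocks have lengths 12, 12, 8, 18.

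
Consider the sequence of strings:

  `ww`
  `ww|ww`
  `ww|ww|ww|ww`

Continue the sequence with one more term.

s(k+1) = s(k)·|·s(k) — each term doubles the last with '|' between the halves.
So the next term is two copies of ww|ww|ww|ww with '|' between the halves.

ww|ww|ww|ww|ww|ww|ww|ww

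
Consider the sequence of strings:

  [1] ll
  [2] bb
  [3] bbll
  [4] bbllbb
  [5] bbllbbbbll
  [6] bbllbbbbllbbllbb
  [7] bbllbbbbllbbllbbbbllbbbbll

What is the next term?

From term 3 onward, concatenate the last term with the second-to-last: bb·ll = bbll, bbll·bb = bbllbb, …
The next term joins bbllbbbbllbbllbbbbllbbbbll and bbllbbbbllbbllbb.

bbllbbbbllbbllbbbbllbbbbllbbllbbbbllbbllbb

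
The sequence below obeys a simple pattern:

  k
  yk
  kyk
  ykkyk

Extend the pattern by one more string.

kykykkyk

Each term (from the third on) is the two preceding terms concatenated in order: term 3 = k·yk = kyk.
Continuing: kyk · ykkyk gives term 5.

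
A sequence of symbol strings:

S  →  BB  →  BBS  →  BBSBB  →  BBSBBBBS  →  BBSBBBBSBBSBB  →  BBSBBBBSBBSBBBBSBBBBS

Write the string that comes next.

From term 3 onward, concatenate the last term with the second-to-last: BB·S = BBS, BBS·BB = BBSBB, …
Continuing: BBSBBBBSBBSBBBBSBBBBS · BBSBBBBSBBSBB gives term 8.

BBSBBBBSBBSBBBBSBBBBSBBSBBBBSBBSBB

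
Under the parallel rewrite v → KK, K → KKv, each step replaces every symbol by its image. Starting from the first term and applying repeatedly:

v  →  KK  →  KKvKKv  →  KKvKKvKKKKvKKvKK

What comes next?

Applying the rule to each of the 16 symbols of KKvKKvKKKKvKKvKK gives the pieces KKv KKv KK KKv KKv KK KKv KKv KKv KKv KK KKv KKv KK KKv KKv, which concatenate to the answer.

KKvKKvKKKKvKKvKKKKvKKvKKvKKvKKKKvKKvKKKKvKKv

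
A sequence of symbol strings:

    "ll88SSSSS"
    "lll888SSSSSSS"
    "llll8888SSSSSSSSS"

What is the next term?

lllll88888SSSSSSSSSSS

Reading off run lengths: l runs 2, 3, 4; 8 runs 2, 3, 4; S runs 5, 7, 9 — each is linear in n, where the shown terms are n = 2, 3, 4.
For the next term, n = 5, so the run lengths are 5, 5, 11.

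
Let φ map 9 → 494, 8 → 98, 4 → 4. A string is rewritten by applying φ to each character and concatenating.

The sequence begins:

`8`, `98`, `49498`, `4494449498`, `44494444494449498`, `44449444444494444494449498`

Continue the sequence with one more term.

Replace each of the 26 characters of 44449444444494444494449498 in place — 4 4 4 4 494 4 4 4 4 4 4 4 494 4 4 4 4 4 494 4 4 4 494 4 494 98 — and concatenate.

4444494444444449444444494444494449498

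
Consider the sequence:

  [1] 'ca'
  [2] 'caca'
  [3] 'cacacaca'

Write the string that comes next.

Each string is two copies of the previous one concatenated.
Doubling cacacaca:

cacacacacacacaca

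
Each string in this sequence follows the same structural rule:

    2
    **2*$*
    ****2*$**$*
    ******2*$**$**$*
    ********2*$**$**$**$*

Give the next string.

s(k+1) = **·s(k)·*$*, so each term gains ** as a prefix and *$* as a suffix.
Applying this once more to ********2*$**$**$**$*:

**********2*$**$**$**$**$*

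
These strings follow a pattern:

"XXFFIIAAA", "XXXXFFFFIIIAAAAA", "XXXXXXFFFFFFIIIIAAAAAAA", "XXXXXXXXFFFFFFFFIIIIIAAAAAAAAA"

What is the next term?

XXXXXXXXXXFFFFFFFFFFIIIIIIAAAAAAAAAAA

Reading off run lengths: X runs 2, 4, 6, 8; F runs 2, 4, 6, 8; I runs 2, 3, 4, 5; A runs 3, 5, 7, 9 — each is linear in n (n = 1, 2, …).
For the next term, n = 5, so the run lengths are 10, 10, 6, 11.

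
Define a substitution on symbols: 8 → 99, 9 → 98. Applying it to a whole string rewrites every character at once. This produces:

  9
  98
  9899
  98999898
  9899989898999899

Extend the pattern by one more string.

Replace each of the 16 characters of 9899989898999899 in place — 98 99 98 98 98 99 98 99 98 99 98 98 98 99 98 98 — and concatenate.

98999898989998999899989898999898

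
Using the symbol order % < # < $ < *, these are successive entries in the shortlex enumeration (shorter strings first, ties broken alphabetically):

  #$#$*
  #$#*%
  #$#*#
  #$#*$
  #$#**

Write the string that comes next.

#$$%%

Find the rightmost character of #$#** below *, bump it to the next letter, and reset everything to its right to %.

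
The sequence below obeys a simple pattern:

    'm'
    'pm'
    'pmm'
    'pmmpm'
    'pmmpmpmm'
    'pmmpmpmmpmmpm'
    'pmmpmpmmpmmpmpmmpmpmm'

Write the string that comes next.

pmmpmpmmpmmpmpmmpmpmmpmmpmpmmpmmpm

From term 3 onward, concatenate the last term with the second-to-last: pm·m = pmm, pmm·pm = pmmpm, …
The next term joins pmmpmpmmpmmpmpmmpmpmm and pmmpmpmmpmmpm.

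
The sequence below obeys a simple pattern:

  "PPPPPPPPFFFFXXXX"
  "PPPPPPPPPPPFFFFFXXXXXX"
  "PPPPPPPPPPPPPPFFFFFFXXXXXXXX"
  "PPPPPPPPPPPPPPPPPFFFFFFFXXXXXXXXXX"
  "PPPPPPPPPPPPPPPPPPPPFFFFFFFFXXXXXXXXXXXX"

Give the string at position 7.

Each string has the form P^{3n+2} F^{n+2} X^{2n}, where the shown terms are n = 2, 3, 4, 5, 6.
Setting n = 8 gives 26, 10, 16 characters in each block.

PPPPPPPPPPPPPPPPPPPPPPPPPPFFFFFFFFFFXXXXXXXXXXXXXXXX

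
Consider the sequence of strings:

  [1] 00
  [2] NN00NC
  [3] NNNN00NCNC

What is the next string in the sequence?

s(k+1) = NN·s(k)·NC, so each term gains NN as a prefix and NC as a suffix.
One more step from NNNN00NCNC gives the answer.

NNNNNN00NCNCNC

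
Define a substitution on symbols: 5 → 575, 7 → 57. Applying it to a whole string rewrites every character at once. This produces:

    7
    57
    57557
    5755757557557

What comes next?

Rewriting the 13 symbols of 5755757557557 one by one yields 575 57 575 575 57 575 57 575 575 57 575 575 57; concatenated:

5755757557557575575755755757557557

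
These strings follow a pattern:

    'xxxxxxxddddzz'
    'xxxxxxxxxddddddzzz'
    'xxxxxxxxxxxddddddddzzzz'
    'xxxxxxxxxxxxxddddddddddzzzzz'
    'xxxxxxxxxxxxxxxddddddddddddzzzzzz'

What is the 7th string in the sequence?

xxxxxxxxxxxxxxxxxxxddddddddddddddddzzzzzzzz

Term n consists of 2n+3 x's, followed by 2n d's, followed by n z's, where the shown terms are n = 2, 3, 4, 5, 6.
At n = 8 the blocks have lengths 19, 16, 8.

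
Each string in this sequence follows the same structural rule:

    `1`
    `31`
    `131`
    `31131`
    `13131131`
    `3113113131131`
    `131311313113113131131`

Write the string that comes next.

3113113131131131311313113113131131

This is a Fibonacci-style word recurrence s(k) = s(k−2)·s(k−1): e.g. 1·31 = 131.
The next term joins 3113113131131 and 131311313113113131131.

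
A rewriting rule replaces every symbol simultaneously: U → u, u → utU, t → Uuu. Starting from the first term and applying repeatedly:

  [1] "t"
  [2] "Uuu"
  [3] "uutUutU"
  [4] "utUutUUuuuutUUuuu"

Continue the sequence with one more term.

utUUuuuutUUuuuuutUutUutUutUUuuuuutUutUutU

φ(utUutUUuuuutUUuuu) expands symbol-by-symbol to utU Uuu u utU Uuu u u utU utU utU utU Uuu u u utU utU utU; joining the 17 pieces gives the next term.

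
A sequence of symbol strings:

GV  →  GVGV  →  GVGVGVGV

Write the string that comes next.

s(k+1) = s(k)·s(k) — each term doubles the last.
One more doubling of GVGVGVGV gives the answer.

GVGVGVGVGVGVGVGV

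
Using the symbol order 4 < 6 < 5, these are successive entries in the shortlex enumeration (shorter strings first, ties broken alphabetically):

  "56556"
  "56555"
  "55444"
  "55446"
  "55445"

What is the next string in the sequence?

Find the rightmost character of 55445 below 5, bump it to the next letter, and reset everything to its right to 4.

55464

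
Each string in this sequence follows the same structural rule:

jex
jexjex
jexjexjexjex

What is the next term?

s(k+1) = s(k)·s(k) — each term doubles the last.
One more doubling of jexjexjexjex gives the answer.

jexjexjexjexjexjexjexjex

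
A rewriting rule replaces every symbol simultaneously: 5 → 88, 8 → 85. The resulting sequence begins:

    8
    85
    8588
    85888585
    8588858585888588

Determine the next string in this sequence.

85888585858885888588858585888585

φ(8588858585888588) expands symbol-by-symbol to 85 88 85 85 85 88 85 88 85 88 85 85 85 88 85 85; joining the 16 pieces gives the next term.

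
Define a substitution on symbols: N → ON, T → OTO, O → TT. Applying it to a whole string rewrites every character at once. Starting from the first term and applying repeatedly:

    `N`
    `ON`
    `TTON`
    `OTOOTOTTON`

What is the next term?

Rewriting each symbol of OTOOTOTTON: O→TT, T→OTO, O→TT, O→TT, T→OTO, O→TT, T→OTO, T→OTO, O→TT, N→ON, which concatenates to TT OTO TT TT OTO TT OTO OTO TT ON.

TTOTOTTTTOTOTTOTOOTOTTON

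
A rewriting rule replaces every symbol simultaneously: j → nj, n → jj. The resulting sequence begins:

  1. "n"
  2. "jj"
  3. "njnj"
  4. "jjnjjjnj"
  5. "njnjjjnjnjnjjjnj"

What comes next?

jjnjjjnjnjnjjjnjjjnjjjnjnjnjjjnj

Applying the rule to each of the 16 symbols of njnjjjnjnjnjjjnj gives the pieces jj nj jj nj nj nj jj nj jj nj jj nj nj nj jj nj, which concatenate to the answer.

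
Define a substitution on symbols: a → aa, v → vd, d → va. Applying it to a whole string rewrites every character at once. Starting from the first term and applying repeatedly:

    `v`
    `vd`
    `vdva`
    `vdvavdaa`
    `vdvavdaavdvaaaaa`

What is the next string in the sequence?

Applying the rule to each of the 16 symbols of vdvavdaavdvaaaaa gives the pieces vd va vd aa vd va aa aa vd va vd aa aa aa aa aa, which concatenate to the answer.

vdvavdaavdvaaaaavdvavdaaaaaaaaaa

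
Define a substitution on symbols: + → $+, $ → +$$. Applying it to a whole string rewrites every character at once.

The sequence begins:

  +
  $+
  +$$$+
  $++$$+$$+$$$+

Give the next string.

+$$$+$++$$+$$$++$$+$$$++$$+$$+$$$+

Applying the rule to each of the 13 symbols of $++$$+$$+$$$+ gives the pieces +$$ $+ $+ +$$ +$$ $+ +$$ +$$ $+ +$$ +$$ +$$ $+, which concatenate to the answer.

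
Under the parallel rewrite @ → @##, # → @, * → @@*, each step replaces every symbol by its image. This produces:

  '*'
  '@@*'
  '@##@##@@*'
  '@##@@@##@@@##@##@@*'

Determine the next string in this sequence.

Rewriting the 19 symbols of @##@@@##@@@##@##@@* one by one yields @## @ @ @## @## @## @ @ @## @## @## @ @ @## @ @ @## @## @@*; concatenated:

@##@@@##@##@##@@@##@##@##@@@##@@@##@##@@*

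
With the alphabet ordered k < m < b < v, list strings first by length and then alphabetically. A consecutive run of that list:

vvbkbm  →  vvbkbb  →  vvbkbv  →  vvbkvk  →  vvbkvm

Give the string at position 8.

vvbmkk

Advancing 3 positions from vvbkvm through vvbkvm → vvbkvb → vvbkvv reaches term 8.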